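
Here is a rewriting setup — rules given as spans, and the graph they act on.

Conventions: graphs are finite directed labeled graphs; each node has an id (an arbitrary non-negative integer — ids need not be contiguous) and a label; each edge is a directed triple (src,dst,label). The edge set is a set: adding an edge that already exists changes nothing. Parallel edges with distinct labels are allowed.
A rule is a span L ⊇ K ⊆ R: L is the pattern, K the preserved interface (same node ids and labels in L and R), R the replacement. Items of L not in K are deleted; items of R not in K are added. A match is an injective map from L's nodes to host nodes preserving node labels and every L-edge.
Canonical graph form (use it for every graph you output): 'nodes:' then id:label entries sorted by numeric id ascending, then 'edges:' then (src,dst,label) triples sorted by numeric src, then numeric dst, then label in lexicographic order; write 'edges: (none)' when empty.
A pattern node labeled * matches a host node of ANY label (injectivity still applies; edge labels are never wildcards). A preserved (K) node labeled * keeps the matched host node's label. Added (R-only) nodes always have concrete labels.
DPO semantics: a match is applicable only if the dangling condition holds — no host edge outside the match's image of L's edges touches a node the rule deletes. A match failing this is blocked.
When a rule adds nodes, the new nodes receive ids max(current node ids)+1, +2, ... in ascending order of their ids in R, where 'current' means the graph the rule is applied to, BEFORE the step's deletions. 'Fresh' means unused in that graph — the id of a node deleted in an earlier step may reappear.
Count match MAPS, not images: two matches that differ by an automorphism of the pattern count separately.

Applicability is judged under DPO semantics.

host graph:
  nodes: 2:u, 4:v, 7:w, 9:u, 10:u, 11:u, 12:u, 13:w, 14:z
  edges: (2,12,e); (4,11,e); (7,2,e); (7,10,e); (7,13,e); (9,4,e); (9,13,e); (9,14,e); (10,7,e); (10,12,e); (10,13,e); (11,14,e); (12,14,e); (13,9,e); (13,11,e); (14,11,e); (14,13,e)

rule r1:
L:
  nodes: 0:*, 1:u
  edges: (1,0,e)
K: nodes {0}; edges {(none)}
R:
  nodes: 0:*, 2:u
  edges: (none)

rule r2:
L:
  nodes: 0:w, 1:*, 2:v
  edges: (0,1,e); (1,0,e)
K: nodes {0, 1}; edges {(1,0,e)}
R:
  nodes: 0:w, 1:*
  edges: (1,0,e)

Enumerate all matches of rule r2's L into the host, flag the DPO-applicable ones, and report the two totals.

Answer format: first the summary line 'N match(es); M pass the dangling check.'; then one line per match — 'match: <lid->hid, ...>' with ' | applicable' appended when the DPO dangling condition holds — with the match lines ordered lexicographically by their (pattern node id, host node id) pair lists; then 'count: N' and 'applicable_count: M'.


2 match(es); 0 pass the dangling check.
match: 0->7, 1->10, 2->4
match: 0->13, 1->9, 2->4
count: 2
applicable_count: 0


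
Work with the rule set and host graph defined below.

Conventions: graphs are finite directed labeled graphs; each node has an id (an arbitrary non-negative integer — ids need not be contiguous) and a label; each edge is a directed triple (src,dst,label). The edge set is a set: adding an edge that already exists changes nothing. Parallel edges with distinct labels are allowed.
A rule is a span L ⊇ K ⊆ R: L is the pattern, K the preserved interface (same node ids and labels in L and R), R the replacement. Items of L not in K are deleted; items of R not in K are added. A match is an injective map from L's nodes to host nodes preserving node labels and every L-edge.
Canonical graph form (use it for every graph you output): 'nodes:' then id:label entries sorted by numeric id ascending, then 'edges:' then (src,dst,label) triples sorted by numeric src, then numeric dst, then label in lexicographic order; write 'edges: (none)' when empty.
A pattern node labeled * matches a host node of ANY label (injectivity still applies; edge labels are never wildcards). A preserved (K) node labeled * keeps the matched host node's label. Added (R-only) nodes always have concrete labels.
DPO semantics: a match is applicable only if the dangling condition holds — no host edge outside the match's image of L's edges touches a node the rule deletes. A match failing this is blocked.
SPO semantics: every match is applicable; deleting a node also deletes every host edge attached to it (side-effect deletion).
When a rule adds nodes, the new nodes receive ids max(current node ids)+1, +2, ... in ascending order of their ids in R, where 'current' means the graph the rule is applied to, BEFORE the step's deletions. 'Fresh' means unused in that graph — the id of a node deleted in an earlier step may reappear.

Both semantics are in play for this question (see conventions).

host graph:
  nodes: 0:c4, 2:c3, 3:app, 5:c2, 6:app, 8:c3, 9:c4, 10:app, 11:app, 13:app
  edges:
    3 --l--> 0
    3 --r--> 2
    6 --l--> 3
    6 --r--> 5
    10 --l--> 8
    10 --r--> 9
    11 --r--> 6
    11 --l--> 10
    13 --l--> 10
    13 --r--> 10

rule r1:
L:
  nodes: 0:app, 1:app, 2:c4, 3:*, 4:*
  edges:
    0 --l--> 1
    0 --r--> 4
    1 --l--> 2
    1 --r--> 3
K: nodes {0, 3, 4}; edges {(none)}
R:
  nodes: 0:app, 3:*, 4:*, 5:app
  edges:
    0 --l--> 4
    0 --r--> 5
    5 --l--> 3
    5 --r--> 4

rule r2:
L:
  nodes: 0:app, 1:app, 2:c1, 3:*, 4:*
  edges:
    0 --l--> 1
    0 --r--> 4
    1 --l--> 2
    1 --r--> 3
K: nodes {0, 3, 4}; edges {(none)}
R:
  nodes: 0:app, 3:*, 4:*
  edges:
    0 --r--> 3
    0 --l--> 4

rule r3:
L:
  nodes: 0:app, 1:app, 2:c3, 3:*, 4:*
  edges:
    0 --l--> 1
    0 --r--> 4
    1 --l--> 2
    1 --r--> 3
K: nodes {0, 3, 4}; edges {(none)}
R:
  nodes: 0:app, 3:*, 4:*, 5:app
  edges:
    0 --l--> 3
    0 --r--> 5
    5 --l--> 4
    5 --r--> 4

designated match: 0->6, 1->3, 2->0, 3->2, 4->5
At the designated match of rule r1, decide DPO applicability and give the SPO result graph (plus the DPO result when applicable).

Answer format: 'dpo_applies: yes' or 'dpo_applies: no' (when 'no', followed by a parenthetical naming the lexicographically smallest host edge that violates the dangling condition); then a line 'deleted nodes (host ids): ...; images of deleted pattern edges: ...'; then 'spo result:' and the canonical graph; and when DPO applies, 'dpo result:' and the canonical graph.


dpo_applies: yes
deleted nodes (host ids): 0, 3; images of deleted pattern edges: (3,0,l); (3,2,r); (6,3,l); (6,5,r)
spo result:
nodes: 2:c3, 5:c2, 6:app, 8:c3, 9:c4, 10:app, 11:app, 13:app, 14:app
edges: (6,5,l); (6,14,r); (10,8,l); (10,9,r); (11,6,r); (11,10,l); (13,10,l); (13,10,r); (14,2,l); (14,5,r)
dpo result:
nodes: 2:c3, 5:c2, 6:app, 8:c3, 9:c4, 10:app, 11:app, 13:app, 14:app
edges: (6,5,l); (6,14,r); (10,8,l); (10,9,r); (11,6,r); (11,10,l); (13,10,l); (13,10,r); (14,2,l); (14,5,r)


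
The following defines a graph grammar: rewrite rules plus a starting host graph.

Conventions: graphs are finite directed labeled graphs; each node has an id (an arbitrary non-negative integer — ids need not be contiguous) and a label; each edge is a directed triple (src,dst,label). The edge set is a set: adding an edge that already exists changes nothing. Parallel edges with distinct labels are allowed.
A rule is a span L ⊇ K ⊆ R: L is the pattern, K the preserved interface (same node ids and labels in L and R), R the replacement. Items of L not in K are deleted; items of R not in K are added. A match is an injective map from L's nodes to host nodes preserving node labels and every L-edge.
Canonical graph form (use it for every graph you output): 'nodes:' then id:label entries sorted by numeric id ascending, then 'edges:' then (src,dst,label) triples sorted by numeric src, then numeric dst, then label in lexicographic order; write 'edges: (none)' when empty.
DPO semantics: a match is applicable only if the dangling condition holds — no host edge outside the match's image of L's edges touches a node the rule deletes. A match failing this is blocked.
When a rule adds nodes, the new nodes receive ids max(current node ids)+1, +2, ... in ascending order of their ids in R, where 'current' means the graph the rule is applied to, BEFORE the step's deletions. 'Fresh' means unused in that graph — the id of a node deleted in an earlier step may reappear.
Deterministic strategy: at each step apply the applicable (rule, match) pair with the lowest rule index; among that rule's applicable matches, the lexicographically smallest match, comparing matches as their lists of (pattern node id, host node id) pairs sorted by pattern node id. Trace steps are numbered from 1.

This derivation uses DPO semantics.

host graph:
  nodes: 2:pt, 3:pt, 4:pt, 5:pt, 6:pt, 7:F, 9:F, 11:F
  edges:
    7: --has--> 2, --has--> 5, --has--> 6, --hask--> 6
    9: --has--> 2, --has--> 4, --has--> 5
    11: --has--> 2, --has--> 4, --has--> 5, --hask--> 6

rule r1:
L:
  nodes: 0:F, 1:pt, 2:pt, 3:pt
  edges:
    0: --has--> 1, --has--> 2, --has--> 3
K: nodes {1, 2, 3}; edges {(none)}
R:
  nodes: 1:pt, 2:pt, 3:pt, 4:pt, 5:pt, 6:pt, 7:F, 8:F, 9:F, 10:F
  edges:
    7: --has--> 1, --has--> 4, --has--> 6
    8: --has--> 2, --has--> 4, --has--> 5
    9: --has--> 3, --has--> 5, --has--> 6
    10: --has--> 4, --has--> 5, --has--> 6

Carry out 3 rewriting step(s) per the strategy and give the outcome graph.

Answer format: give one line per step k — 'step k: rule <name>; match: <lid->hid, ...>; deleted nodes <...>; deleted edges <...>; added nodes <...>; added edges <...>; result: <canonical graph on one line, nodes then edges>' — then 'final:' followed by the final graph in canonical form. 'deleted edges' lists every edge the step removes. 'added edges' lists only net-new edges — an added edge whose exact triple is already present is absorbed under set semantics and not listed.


step 1: rule r1; match: 0->9, 1->2, 2->4, 3->5; deleted nodes 9; deleted edges (9,2,has); (9,4,has); (9,5,has); added nodes 12, 13, 14, 15, 16, 17, 18; added edges (15,2,has); (15,12,has); (15,14,has); (16,4,has); (16,12,has); (16,13,has); (17,5,has); (17,13,has); (17,14,has); (18,12,has); (18,13,has); (18,14,has); result: nodes: 2:pt, 3:pt, 4:pt, 5:pt, 6:pt, 7:F, 11:F, 12:pt, 13:pt, 14:pt, 15:F, 16:F, 17:F, 18:F edges: (7,2,has); (7,5,has); (7,6,has); (7,6,hask); (11,2,has); (11,4,has); (11,5,has); (11,6,hask); (15,2,has); (15,12,has); (15,14,has); (16,4,has); (16,12,has); (16,13,has); (17,5,has); (17,13,has); (17,14,has); (18,12,has); (18,13,has); (18,14,has)
step 2: rule r1; match: 0->15, 1->2, 2->12, 3->14; deleted nodes 15; deleted edges (15,2,has); (15,12,has); (15,14,has); added nodes 19, 20, 21, 22, 23, 24, 25; added edges (22,2,has); (22,19,has); (22,21,has); (23,12,has); (23,19,has); (23,20,has); (24,14,has); (24,20,has); (24,21,has); (25,19,has); (25,20,has); (25,21,has); result: nodes: 2:pt, 3:pt, 4:pt, 5:pt, 6:pt, 7:F, 11:F, 12:pt, 13:pt, 14:pt, 16:F, 17:F, 18:F, 19:pt, 20:pt, 21:pt, 22:F, 23:F, 24:F, 25:F edges: (7,2,has); (7,5,has); (7,6,has); (7,6,hask); (11,2,has); (11,4,has); (11,5,has); (11,6,hask); (16,4,has); (16,12,has); (16,13,has); (17,5,has); (17,13,has); (17,14,has); (18,12,has); (18,13,has); (18,14,has); (22,2,has); (22,19,has); (22,21,has); (23,12,has); (23,19,has); (23,20,has); (24,14,has); (24,20,has); (24,21,has); (25,19,has); (25,20,has); (25,21,has)
step 3: rule r1; match: 0->16, 1->4, 2->12, 3->13; deleted nodes 16; deleted edges (16,4,has); (16,12,has); (16,13,has); added nodes 26, 27, 28, 29, 30, 31, 32; added edges (29,4,has); (29,26,has); (29,28,has); (30,12,has); (30,26,has); (30,27,has); (31,13,has); (31,27,has); (31,28,has); (32,26,has); (32,27,has); (32,28,has); result: nodes: 2:pt, 3:pt, 4:pt, 5:pt, 6:pt, 7:F, 11:F, 12:pt, 13:pt, 14:pt, 17:F, 18:F, 19:pt, 20:pt, 21:pt, 22:F, 23:F, 24:F, 25:F, 26:pt, 27:pt, 28:pt, 29:F, 30:F, 31:F, 32:F edges: (7,2,has); (7,5,has); (7,6,has); (7,6,hask); (11,2,has); (11,4,has); (11,5,has); (11,6,hask); (17,5,has); (17,13,has); (17,14,has); (18,12,has); (18,13,has); (18,14,has); (22,2,has); (22,19,has); (22,21,has); (23,12,has); (23,19,has); (23,20,has); (24,14,has); (24,20,has); (24,21,has); (25,19,has); (25,20,has); (25,21,has); (29,4,has); (29,26,has); (29,28,has); (30,12,has); (30,26,has); (30,27,has); (31,13,has); (31,27,has); (31,28,has); (32,26,has); (32,27,has); (32,28,has)
final:
nodes: 2:pt, 3:pt, 4:pt, 5:pt, 6:pt, 7:F, 11:F, 12:pt, 13:pt, 14:pt, 17:F, 18:F, 19:pt, 20:pt, 21:pt, 22:F, 23:F, 24:F, 25:F, 26:pt, 27:pt, 28:pt, 29:F, 30:F, 31:F, 32:F
edges: (7,2,has); (7,5,has); (7,6,has); (7,6,hask); (11,2,has); (11,4,has); (11,5,has); (11,6,hask); (17,5,has); (17,13,has); (17,14,has); (18,12,has); (18,13,has); (18,14,has); (22,2,has); (22,19,has); (22,21,has); (23,12,has); (23,19,has); (23,20,has); (24,14,has); (24,20,has); (24,21,has); (25,19,has); (25,20,has); (25,21,has); (29,4,has); (29,26,has); (29,28,has); (30,12,has); (30,26,has); (30,27,has); (31,13,has); (31,27,has); (31,28,has); (32,26,has); (32,27,has); (32,28,has)


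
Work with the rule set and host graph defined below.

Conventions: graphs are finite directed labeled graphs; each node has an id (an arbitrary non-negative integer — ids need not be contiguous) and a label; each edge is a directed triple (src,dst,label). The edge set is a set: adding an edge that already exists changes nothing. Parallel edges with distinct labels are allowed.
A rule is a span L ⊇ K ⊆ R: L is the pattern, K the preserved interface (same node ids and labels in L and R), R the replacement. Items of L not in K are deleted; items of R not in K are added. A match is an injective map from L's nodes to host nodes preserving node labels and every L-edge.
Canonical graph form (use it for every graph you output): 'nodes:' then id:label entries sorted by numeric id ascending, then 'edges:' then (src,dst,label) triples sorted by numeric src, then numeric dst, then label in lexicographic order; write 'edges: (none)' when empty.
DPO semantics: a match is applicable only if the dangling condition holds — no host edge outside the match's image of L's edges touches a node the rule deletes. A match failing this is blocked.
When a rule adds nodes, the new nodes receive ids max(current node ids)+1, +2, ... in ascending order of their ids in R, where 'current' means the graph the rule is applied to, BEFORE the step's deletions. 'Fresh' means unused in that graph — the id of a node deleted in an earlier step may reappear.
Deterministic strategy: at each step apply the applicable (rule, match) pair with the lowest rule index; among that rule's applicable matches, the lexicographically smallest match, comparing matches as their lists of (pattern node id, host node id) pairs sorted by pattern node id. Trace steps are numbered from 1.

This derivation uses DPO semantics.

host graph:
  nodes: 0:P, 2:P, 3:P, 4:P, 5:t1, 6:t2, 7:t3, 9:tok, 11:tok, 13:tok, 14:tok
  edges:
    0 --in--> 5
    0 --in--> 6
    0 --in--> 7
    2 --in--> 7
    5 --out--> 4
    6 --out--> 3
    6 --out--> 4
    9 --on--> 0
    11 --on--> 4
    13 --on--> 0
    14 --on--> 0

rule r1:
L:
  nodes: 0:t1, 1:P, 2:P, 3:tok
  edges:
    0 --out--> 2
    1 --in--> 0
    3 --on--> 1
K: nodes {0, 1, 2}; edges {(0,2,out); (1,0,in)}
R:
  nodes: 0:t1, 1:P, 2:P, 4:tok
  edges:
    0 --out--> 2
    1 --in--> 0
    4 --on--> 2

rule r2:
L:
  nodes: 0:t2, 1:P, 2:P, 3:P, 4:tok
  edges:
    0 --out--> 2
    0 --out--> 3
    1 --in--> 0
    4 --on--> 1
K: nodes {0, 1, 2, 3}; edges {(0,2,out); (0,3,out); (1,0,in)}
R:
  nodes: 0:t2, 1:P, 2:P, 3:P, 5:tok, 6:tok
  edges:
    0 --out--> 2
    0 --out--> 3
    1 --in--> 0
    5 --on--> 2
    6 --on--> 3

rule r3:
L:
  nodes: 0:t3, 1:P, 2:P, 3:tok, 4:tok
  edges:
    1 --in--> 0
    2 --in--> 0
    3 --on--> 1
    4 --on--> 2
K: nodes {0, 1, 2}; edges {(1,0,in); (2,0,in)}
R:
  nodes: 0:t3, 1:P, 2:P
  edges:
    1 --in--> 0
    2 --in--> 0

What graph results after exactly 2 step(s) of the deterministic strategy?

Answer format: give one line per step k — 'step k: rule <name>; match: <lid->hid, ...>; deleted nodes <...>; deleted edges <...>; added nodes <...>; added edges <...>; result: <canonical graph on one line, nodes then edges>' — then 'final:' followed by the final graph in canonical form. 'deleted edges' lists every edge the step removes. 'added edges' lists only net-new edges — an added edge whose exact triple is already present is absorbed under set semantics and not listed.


step 1: rule r1; match: 0->5, 1->0, 2->4, 3->9; deleted nodes 9; deleted edges (9,0,on); added nodes 15; added edges (15,4,on); result: nodes: 0:P, 2:P, 3:P, 4:P, 5:t1, 6:t2, 7:t3, 11:tok, 13:tok, 14:tok, 15:tok edges: (0,5,in); (0,6,in); (0,7,in); (2,7,in); (5,4,out); (6,3,out); (6,4,out); (11,4,on); (13,0,on); (14,0,on); (15,4,on)
step 2: rule r1; match: 0->5, 1->0, 2->4, 3->13; deleted nodes 13; deleted edges (13,0,on); added nodes 16; added edges (16,4,on); result: nodes: 0:P, 2:P, 3:P, 4:P, 5:t1, 6:t2, 7:t3, 11:tok, 14:tok, 15:tok, 16:tok edges: (0,5,in); (0,6,in); (0,7,in); (2,7,in); (5,4,out); (6,3,out); (6,4,out); (11,4,on); (14,0,on); (15,4,on); (16,4,on)
final:
nodes: 0:P, 2:P, 3:P, 4:P, 5:t1, 6:t2, 7:t3, 11:tok, 14:tok, 15:tok, 16:tok
edges: (0,5,in); (0,6,in); (0,7,in); (2,7,in); (5,4,out); (6,3,out); (6,4,out); (11,4,on); (14,0,on); (15,4,on); (16,4,on)


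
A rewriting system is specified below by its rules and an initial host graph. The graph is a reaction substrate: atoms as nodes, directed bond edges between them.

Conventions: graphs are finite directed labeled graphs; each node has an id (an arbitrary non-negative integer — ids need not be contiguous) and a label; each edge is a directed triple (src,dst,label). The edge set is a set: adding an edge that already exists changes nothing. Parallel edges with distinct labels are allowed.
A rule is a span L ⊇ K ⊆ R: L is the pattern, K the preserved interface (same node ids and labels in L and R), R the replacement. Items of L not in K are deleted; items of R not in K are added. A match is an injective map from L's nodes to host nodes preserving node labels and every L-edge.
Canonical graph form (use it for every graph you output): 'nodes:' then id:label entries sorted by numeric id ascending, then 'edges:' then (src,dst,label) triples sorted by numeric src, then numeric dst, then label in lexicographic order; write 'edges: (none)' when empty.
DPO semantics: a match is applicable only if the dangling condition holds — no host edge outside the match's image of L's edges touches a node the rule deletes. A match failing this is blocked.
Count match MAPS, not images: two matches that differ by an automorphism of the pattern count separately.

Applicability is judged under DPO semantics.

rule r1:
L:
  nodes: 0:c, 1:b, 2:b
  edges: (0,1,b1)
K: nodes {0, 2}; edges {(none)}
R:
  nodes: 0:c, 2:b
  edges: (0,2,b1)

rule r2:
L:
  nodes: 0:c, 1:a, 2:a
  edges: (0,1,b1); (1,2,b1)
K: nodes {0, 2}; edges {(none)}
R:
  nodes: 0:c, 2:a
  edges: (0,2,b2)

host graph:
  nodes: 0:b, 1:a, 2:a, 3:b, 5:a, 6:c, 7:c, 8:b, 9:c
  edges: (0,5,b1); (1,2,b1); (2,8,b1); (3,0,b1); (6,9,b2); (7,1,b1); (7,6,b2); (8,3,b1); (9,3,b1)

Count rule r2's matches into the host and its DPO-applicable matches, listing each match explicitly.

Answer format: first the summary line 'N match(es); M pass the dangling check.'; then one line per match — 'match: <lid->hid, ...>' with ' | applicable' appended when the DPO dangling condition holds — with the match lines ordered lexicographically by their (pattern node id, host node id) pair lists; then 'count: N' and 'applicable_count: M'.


1 match(es); 1 pass the dangling check.
match: 0->7, 1->1, 2->2 | applicable
count: 1
applicable_count: 1


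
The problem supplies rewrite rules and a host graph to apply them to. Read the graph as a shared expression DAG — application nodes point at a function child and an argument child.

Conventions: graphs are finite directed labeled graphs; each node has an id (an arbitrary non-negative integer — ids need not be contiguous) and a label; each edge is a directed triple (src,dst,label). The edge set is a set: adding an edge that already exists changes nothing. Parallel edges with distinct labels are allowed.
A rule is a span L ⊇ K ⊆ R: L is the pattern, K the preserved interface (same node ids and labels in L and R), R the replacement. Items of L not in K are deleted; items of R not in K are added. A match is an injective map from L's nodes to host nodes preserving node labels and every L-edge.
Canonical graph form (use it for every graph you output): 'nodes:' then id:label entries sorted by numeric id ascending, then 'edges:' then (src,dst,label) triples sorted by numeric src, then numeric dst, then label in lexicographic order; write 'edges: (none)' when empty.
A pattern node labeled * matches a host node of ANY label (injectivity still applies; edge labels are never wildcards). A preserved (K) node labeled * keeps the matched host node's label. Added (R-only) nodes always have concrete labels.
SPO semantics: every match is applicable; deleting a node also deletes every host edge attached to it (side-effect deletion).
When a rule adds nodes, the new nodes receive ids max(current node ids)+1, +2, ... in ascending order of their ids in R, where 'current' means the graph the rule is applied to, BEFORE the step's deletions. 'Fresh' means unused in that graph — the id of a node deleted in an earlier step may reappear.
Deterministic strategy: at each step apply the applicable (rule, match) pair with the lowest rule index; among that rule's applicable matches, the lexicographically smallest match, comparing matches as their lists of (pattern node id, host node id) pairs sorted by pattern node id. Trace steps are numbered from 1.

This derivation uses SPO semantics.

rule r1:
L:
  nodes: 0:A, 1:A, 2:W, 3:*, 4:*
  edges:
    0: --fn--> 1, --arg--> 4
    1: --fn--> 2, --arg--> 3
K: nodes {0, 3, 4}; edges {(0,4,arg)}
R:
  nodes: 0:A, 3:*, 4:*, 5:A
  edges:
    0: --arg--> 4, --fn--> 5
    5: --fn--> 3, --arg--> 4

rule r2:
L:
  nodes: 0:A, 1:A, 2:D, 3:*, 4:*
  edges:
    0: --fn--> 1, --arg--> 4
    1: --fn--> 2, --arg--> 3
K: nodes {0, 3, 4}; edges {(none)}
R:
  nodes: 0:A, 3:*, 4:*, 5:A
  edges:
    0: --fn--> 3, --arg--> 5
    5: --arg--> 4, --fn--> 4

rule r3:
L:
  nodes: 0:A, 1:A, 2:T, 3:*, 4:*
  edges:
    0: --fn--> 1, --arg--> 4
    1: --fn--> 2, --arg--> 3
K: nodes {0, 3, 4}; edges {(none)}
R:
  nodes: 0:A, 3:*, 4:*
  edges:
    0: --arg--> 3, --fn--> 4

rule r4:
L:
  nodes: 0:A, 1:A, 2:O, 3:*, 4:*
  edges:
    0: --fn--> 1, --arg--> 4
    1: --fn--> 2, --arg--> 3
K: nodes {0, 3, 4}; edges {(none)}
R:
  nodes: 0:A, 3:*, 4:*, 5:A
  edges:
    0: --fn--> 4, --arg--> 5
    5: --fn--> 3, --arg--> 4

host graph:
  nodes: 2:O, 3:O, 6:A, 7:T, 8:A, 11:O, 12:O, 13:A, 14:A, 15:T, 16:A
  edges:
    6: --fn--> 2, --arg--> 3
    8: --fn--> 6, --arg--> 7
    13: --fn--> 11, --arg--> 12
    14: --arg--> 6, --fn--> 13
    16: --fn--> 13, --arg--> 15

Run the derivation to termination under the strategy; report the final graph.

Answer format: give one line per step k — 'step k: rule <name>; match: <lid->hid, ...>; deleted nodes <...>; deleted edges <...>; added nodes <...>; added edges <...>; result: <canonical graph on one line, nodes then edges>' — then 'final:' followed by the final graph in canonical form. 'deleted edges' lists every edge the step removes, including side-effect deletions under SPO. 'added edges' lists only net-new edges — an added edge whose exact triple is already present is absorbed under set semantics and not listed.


step 1: rule r4; match: 0->8, 1->6, 2->2, 3->3, 4->7; deleted nodes 2, 6; deleted edges (6,2,fn); (6,3,arg); (8,6,fn); (8,7,arg); (14,6,arg); added nodes 17; added edges (8,7,fn); (8,17,arg); (17,3,fn); (17,7,arg); result: nodes: 3:O, 7:T, 8:A, 11:O, 12:O, 13:A, 14:A, 15:T, 16:A, 17:A edges: (8,7,fn); (8,17,arg); (13,11,fn); (13,12,arg); (14,13,fn); (16,13,fn); (16,15,arg); (17,3,fn); (17,7,arg)
step 2: rule r4; match: 0->16, 1->13, 2->11, 3->12, 4->15; deleted nodes 11, 13; deleted edges (13,11,fn); (13,12,arg); (14,13,fn); (16,13,fn); (16,15,arg); added nodes 18; added edges (16,15,fn); (16,18,arg); (18,12,fn); (18,15,arg); result: nodes: 3:O, 7:T, 8:A, 12:O, 14:A, 15:T, 16:A, 17:A, 18:A edges: (8,7,fn); (8,17,arg); (16,15,fn); (16,18,arg); (17,3,fn); (17,7,arg); (18,12,fn); (18,15,arg)
final:
nodes: 3:O, 7:T, 8:A, 12:O, 14:A, 15:T, 16:A, 17:A, 18:A
edges: (8,7,fn); (8,17,arg); (16,15,fn); (16,18,arg); (17,3,fn); (17,7,arg); (18,12,fn); (18,15,arg)


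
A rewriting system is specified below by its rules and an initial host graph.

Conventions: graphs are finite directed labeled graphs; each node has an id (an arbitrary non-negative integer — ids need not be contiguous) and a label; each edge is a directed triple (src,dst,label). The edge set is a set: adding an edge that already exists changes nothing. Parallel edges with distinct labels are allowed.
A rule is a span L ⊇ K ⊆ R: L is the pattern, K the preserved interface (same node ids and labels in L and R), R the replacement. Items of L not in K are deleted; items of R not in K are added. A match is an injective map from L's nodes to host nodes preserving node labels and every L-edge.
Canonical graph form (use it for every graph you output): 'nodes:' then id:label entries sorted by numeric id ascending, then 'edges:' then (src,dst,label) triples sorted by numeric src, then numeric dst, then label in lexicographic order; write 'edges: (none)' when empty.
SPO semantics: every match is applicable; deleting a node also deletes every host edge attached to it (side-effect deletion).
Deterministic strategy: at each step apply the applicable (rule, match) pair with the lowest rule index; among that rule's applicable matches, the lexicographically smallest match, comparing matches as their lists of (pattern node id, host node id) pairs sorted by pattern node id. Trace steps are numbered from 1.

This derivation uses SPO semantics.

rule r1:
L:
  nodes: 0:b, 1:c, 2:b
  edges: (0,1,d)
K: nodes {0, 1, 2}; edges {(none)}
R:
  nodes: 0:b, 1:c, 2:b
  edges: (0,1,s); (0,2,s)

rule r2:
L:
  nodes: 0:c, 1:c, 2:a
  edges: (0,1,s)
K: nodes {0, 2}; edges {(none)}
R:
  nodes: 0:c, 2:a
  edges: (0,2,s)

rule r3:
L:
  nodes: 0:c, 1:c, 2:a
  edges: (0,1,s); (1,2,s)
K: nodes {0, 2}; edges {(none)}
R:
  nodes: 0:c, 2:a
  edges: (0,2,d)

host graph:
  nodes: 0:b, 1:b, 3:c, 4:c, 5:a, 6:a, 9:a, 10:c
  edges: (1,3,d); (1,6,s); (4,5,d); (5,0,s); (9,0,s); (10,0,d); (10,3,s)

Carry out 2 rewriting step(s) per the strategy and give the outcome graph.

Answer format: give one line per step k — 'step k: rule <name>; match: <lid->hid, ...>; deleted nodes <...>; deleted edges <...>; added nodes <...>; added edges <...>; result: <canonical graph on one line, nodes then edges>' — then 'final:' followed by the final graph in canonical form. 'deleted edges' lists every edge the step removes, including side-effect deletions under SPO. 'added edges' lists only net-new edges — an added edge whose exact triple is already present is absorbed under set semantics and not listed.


step 1: rule r1; match: 0->1, 1->3, 2->0; deleted nodes (none); deleted edges (1,3,d); added nodes (none); added edges (1,0,s); (1,3,s); result: nodes: 0:b, 1:b, 3:c, 4:c, 5:a, 6:a, 9:a, 10:c edges: (1,0,s); (1,3,s); (1,6,s); (4,5,d); (5,0,s); (9,0,s); (10,0,d); (10,3,s)
step 2: rule r2; match: 0->10, 1->3, 2->5; deleted nodes 3; deleted edges (1,3,s); (10,3,s); added nodes (none); added edges (10,5,s); result: nodes: 0:b, 1:b, 4:c, 5:a, 6:a, 9:a, 10:c edges: (1,0,s); (1,6,s); (4,5,d); (5,0,s); (9,0,s); (10,0,d); (10,5,s)
final:
nodes: 0:b, 1:b, 4:c, 5:a, 6:a, 9:a, 10:c
edges: (1,0,s); (1,6,s); (4,5,d); (5,0,s); (9,0,s); (10,0,d); (10,5,s)


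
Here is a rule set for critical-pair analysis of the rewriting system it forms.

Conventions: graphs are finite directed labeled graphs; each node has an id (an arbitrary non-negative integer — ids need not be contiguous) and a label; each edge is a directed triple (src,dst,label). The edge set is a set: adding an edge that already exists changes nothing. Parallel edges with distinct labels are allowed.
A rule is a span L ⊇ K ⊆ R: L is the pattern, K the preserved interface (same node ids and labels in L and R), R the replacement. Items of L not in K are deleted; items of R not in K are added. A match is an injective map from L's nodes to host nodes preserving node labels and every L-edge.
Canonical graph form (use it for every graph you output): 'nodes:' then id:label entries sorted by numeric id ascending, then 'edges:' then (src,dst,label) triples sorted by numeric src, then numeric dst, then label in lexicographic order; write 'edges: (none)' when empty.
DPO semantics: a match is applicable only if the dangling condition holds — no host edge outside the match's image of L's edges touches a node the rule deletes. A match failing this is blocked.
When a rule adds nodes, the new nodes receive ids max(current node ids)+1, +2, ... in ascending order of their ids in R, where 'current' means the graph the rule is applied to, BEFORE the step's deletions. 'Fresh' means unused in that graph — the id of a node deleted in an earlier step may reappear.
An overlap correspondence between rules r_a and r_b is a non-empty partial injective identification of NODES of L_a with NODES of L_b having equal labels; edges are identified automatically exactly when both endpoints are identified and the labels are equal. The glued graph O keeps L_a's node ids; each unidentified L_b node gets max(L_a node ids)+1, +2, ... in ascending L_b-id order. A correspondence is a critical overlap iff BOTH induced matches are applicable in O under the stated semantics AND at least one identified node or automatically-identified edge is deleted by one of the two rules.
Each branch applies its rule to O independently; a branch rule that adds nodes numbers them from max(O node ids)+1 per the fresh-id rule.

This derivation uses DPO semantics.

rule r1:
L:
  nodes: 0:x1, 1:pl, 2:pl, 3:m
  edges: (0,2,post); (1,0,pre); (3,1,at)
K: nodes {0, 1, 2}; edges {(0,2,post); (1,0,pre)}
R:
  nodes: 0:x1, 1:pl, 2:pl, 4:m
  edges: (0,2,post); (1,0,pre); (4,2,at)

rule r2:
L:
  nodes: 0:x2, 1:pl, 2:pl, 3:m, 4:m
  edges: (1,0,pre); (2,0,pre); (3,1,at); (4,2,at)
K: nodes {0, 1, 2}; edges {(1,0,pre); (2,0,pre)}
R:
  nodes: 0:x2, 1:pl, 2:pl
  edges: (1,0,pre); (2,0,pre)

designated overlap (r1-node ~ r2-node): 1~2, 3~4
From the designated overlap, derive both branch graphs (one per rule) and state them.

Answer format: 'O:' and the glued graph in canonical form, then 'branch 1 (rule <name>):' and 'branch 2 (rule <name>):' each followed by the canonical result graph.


O:
nodes: 0:x1, 1:pl, 2:pl, 3:m, 4:x2, 5:pl, 6:m
edges: (0,2,post); (1,0,pre); (1,4,pre); (3,1,at); (5,4,pre); (6,5,at)
branch 1 (rule r1):
nodes: 0:x1, 1:pl, 2:pl, 4:x2, 5:pl, 6:m, 7:m
edges: (0,2,post); (1,0,pre); (1,4,pre); (5,4,pre); (6,5,at); (7,2,at)
branch 2 (rule r2):
nodes: 0:x1, 1:pl, 2:pl, 4:x2, 5:pl
edges: (0,2,post); (1,0,pre); (1,4,pre); (5,4,pre)


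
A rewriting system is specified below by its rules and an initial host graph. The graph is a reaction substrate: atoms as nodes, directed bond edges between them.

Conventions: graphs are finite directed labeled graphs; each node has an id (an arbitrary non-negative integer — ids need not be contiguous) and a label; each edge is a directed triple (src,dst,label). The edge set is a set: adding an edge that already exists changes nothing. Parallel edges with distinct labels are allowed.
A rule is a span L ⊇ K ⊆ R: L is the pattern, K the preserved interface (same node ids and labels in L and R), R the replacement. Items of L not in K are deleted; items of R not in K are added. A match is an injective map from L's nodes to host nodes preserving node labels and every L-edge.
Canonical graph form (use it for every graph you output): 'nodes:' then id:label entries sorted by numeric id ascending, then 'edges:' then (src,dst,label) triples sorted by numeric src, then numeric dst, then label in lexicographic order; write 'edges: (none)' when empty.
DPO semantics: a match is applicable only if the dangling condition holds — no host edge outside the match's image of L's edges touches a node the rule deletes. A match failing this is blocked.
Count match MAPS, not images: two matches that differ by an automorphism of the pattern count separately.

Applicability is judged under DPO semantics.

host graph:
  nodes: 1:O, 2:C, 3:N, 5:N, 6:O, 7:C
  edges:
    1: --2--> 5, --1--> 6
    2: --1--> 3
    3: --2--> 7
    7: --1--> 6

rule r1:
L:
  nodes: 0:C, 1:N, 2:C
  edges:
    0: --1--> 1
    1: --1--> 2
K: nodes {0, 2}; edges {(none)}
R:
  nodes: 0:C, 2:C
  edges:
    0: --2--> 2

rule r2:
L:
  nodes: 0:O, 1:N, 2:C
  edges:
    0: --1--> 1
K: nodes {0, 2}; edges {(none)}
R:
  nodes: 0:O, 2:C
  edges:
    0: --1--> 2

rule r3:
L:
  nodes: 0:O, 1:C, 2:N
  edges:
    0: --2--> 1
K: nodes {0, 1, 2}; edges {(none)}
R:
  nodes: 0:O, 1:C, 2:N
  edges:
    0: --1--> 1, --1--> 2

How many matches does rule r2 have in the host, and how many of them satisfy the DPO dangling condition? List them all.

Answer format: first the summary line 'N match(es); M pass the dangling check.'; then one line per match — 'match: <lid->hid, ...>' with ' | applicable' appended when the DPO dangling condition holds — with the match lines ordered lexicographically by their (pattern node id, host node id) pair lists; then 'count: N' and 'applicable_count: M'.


0 match(es); 0 pass the dangling check.
count: 0
applicable_count: 0


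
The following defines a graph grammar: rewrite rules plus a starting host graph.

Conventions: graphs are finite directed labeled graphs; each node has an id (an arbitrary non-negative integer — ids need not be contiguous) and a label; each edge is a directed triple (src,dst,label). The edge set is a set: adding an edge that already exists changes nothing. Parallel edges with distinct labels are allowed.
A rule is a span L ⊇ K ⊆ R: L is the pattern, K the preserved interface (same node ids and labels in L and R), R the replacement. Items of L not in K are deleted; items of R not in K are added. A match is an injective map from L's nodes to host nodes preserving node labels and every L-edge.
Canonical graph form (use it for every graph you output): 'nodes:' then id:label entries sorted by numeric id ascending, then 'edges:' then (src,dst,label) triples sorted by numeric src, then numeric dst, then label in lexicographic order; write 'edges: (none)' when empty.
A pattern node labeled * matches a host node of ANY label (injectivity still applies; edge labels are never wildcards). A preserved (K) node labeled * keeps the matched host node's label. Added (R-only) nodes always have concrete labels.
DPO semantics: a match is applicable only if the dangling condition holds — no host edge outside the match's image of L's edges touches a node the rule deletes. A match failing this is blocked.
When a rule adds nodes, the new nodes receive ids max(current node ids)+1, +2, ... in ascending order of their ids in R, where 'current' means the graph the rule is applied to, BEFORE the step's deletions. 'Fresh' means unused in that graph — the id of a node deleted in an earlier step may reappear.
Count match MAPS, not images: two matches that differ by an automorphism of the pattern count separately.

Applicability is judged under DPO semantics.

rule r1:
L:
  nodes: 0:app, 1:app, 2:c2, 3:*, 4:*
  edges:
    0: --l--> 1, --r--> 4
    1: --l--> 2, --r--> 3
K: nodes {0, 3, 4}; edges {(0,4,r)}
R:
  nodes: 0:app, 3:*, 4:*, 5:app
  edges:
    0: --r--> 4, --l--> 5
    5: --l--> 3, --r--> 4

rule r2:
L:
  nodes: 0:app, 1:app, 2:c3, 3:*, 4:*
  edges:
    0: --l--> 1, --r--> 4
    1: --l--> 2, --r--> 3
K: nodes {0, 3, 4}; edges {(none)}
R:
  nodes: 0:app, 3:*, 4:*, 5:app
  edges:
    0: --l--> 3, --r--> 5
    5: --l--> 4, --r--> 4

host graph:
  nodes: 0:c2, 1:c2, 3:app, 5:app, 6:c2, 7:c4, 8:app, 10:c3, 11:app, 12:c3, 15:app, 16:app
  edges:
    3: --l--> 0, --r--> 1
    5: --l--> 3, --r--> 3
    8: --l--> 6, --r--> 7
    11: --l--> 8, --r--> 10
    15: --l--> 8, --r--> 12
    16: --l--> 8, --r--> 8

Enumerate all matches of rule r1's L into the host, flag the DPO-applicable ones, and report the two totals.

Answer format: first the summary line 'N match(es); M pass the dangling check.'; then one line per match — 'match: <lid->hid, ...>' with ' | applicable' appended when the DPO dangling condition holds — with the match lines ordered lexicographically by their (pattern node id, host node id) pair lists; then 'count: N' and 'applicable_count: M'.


2 match(es); 0 pass the dangling check.
match: 0->11, 1->8, 2->6, 3->7, 4->10
match: 0->15, 1->8, 2->6, 3->7, 4->12
count: 2
applicable_count: 0


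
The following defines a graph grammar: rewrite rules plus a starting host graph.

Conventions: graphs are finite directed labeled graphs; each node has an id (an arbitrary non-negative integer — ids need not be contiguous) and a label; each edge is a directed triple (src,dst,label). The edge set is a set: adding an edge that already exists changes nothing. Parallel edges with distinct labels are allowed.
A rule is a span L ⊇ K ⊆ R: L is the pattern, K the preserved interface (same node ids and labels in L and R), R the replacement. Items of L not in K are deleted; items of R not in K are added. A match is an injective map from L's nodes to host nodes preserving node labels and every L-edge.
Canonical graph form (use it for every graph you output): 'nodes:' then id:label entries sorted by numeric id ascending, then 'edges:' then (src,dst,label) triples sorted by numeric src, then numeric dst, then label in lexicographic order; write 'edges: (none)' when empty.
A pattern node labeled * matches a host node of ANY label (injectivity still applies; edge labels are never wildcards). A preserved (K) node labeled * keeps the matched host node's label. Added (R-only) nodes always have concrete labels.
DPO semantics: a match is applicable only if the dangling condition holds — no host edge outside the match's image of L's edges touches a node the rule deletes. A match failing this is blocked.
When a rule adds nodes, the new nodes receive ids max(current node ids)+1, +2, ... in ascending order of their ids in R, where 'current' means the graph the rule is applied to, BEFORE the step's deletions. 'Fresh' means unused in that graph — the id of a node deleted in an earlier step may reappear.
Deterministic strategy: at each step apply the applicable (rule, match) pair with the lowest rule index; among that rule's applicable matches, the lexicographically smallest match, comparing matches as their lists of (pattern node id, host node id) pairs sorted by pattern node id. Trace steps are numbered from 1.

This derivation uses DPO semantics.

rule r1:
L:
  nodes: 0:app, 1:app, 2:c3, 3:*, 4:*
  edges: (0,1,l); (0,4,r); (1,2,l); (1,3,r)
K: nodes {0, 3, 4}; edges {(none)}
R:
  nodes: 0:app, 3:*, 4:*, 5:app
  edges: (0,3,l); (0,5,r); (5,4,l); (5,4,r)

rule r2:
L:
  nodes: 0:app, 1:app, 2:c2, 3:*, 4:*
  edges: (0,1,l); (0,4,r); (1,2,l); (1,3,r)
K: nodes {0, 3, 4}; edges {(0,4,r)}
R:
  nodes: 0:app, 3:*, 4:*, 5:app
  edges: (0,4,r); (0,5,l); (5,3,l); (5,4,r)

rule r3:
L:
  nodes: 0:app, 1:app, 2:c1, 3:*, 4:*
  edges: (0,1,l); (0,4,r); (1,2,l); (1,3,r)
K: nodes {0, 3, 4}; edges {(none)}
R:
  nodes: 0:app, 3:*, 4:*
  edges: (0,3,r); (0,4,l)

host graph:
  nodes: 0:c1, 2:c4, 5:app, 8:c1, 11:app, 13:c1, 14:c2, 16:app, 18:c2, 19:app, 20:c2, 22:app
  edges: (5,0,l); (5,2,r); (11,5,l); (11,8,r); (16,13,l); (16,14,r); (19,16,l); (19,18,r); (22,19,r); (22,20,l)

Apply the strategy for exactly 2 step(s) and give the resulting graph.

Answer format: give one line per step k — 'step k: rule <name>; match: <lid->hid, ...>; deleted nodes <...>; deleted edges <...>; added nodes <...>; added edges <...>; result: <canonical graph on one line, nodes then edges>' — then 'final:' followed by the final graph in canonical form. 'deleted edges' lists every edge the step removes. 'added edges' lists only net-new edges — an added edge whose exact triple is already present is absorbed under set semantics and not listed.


step 1: rule r3; match: 0->11, 1->5, 2->0, 3->2, 4->8; deleted nodes 0, 5; deleted edges (5,0,l); (5,2,r); (11,5,l); (11,8,r); added nodes (none); added edges (11,2,r); (11,8,l); result: nodes: 2:c4, 8:c1, 11:app, 13:c1, 14:c2, 16:app, 18:c2, 19:app, 20:c2, 22:app edges: (11,2,r); (11,8,l); (16,13,l); (16,14,r); (19,16,l); (19,18,r); (22,19,r); (22,20,l)
step 2: rule r3; match: 0->19, 1->16, 2->13, 3->14, 4->18; deleted nodes 13, 16; deleted edges (16,13,l); (16,14,r); (19,16,l); (19,18,r); added nodes (none); added edges (19,14,r); (19,18,l); result: nodes: 2:c4, 8:c1, 11:app, 14:c2, 18:c2, 19:app, 20:c2, 22:app edges: (11,2,r); (11,8,l); (19,14,r); (19,18,l); (22,19,r); (22,20,l)
final:
nodes: 2:c4, 8:c1, 11:app, 14:c2, 18:c2, 19:app, 20:c2, 22:app
edges: (11,2,r); (11,8,l); (19,14,r); (19,18,l); (22,19,r); (22,20,l)
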